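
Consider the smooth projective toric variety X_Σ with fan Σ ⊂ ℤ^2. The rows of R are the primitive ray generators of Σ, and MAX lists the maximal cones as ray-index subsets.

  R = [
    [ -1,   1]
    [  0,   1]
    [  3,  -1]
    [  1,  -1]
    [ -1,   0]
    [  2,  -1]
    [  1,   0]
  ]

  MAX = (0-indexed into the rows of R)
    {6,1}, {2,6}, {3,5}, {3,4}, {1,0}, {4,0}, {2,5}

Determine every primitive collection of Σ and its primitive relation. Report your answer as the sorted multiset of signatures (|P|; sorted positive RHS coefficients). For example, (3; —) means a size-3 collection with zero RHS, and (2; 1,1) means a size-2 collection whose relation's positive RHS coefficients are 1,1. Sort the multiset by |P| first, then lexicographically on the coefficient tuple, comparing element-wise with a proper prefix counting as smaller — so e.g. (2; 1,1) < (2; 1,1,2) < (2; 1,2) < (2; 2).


Minimal non-faces — 14 found among 7 rays, 7 max cones:

  {0,3}:  v_{0} + v_{3} = 0  ⇒ sig = (2; —)
  {4,6}:  v_{4} + v_{6} = 0  ⇒ sig = (2; —)
  {0,5}:  v_{0} + v_{5} = v_{6}  ⇒ sig = (2; 1)
  {0,6}:  v_{0} + v_{6} = v_{1}  ⇒ sig = (2; 1)
  {1,3}:  v_{1} + v_{3} = v_{6}  ⇒ sig = (2; 1)
  {1,4}:  v_{1} + v_{4} = v_{0}  ⇒ sig = (2; 1)
  {2,4}:  v_{2} + v_{4} = v_{5}  ⇒ sig = (2; 1)
  {3,6}:  v_{3} + v_{6} = v_{5}  ⇒ sig = (2; 1)
  {4,5}:  v_{4} + v_{5} = v_{3}  ⇒ sig = (2; 1)
  {5,6}:  v_{5} + v_{6} = v_{2}  ⇒ sig = (2; 1)
  {0,2}:  v_{0} + v_{2} = 2·v_{6}  ⇒ sig = (2; 2)
  {1,5}:  v_{1} + v_{5} = 2·v_{6}  ⇒ sig = (2; 2)
  {2,3}:  v_{2} + v_{3} = 2·v_{5}  ⇒ sig = (2; 2)
  {1,2}:  v_{1} + v_{2} = 3·v_{6}  ⇒ sig = (2; 3)

Hence PRS(X_Σ) =
    (2; —)
    (2; —)
    (2; 1)
    (2; 1)
    (2; 1)
    (2; 1)
    (2; 1)
    (2; 1)
    (2; 1)
    (2; 1)
    (2; 2)
    (2; 2)
    (2; 2)
    (2; 3)


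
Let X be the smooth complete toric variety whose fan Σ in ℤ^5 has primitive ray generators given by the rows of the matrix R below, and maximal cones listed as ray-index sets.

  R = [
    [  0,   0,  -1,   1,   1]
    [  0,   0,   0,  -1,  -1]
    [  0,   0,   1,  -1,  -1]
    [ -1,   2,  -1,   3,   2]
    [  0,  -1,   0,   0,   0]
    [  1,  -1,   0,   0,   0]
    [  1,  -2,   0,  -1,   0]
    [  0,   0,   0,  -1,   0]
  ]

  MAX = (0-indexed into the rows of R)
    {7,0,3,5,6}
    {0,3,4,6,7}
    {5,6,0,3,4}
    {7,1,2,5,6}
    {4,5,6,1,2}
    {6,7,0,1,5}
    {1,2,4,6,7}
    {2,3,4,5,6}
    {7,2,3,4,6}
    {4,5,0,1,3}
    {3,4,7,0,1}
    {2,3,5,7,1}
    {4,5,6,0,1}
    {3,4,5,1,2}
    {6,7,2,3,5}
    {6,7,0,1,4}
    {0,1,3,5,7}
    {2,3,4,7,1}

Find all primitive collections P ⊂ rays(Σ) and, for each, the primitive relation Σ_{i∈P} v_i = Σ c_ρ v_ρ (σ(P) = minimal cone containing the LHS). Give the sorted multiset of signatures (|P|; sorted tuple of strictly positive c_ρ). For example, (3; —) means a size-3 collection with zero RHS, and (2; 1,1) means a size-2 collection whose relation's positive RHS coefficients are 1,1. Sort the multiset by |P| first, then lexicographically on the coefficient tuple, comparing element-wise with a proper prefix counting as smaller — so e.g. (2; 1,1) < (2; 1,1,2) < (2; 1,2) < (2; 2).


Primitive collections (3):

  P = {0,2}:  v_{0} + v_{2} = 0 — sig = (2; —)
  P = {1,3,6}:  v_{1} + v_{3} + v_{6} = v_{0} — sig = (3; 1)
  P = {4,5,7}:  v_{4} + v_{5} + v_{7} = v_{6} — sig = (3; 1)

Sorted signature multiset PRS(X):
{ (2; —),  (3; 1) ×2 }


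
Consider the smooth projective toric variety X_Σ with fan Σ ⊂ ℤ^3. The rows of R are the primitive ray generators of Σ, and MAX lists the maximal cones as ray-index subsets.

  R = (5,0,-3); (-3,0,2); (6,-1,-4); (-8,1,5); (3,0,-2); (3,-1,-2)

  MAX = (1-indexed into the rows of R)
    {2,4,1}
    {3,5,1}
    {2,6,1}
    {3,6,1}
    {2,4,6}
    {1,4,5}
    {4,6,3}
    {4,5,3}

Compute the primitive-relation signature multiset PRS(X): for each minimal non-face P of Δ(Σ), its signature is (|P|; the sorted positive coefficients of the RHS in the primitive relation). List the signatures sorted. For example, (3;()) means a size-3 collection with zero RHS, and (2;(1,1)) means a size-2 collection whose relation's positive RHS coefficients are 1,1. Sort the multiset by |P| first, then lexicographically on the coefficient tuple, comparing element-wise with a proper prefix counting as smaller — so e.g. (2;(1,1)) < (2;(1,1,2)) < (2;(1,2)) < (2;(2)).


Primitive collections (5):

  P={2,5}:  v_{2} + v_{5} = 0  ⇒ sig = (2;())
  P={2,3}:  v_{2} + v_{3} = v_{6}  ⇒ sig = (2;(1))
  P={5,6}:  v_{5} + v_{6} = v_{3}  ⇒ sig = (2;(1))
  P={1,4,6}:  v_{1} + v_{4} + v_{6} = 0  ⇒ sig = (3;())
  P={1,3,4}:  v_{1} + v_{3} + v_{4} = v_{5}  ⇒ sig = (3;(1))

so the primitive-relation signature multiset is
    |P|=2: 3 collections, coeffs (), (1), (1)
    |P|=3: 2 collections, coeffs (), (1)


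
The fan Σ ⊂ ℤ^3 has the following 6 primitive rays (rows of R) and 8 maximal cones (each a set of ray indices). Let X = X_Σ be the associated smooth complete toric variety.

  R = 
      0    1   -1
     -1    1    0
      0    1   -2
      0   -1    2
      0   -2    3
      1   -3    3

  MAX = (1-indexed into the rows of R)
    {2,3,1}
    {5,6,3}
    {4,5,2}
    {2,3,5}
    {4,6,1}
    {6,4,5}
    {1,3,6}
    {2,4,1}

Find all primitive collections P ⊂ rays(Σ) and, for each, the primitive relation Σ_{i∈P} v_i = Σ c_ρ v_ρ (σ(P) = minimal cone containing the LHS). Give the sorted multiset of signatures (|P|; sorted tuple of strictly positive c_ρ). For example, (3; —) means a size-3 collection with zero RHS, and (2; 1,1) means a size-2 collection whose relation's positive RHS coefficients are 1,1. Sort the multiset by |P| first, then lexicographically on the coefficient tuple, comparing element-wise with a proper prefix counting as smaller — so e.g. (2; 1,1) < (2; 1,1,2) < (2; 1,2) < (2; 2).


The 3 primitive collections of Σ (r=6, n=3):

  P={3,4}:  v_{3} + v_{4} = 0 ; sig = (2; —)
  P={1,5}:  v_{1} + v_{5} = v_{4} ; sig = (2; 1)
  P={2,6}:  v_{2} + v_{6} = v_{5} ; sig = (2; 1)

Sorted signature multiset PRS(X):
    |P|=2: 3 collections, coeffs (), (1), (1)


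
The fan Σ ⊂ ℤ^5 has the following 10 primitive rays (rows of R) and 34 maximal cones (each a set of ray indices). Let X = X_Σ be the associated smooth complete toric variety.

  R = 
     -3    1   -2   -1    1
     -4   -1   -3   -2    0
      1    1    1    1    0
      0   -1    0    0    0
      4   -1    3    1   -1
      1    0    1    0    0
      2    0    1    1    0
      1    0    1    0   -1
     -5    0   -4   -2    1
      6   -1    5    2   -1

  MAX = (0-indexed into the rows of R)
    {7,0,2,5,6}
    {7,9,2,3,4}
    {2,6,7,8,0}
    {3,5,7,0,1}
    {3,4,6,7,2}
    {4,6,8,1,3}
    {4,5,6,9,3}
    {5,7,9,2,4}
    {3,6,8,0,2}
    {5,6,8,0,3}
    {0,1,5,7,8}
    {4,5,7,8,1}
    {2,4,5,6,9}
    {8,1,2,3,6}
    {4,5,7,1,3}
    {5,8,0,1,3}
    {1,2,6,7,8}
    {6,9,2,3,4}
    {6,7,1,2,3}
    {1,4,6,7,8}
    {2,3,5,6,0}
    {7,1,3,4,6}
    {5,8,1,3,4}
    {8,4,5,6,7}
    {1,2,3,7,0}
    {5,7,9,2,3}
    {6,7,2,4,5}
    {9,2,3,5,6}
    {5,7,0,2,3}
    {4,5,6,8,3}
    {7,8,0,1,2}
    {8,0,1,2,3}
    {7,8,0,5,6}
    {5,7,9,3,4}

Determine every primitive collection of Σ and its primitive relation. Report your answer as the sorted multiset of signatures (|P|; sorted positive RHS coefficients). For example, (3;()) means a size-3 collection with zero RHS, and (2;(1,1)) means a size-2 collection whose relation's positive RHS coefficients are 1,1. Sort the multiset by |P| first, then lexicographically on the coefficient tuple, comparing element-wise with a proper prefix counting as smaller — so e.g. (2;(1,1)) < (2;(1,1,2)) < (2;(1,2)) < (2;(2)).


Minimal non-faces — 15 found among 10 rays, 34 max cones:

  • {0,4}:  v_{0} + v_{4} = v_{5}  ⇒ sig = (2;(1))
  • {8,9}:  v_{8} + v_{9} = v_{3} + v_{5}  ⇒ sig = (2;(1,1))
  • {0,9}:  v_{0} + v_{9} = v_{2} + v_{3} + 2·v_{5}  ⇒ sig = (2;(1,1,2))
  • {1,9}:  v_{1} + v_{9} = 2·v_{3} + v_{5} + v_{7}  ⇒ sig = (2;(1,1,2))
  • {2,4,8}:  v_{2} + v_{4} + v_{8} = 0  ⇒ sig = (3;())
  • {0,1,6}:  v_{0} + v_{1} + v_{6} = v_{8}  ⇒ sig = (3;(1))
  • {2,5,8}:  v_{2} + v_{5} + v_{8} = v_{0}  ⇒ sig = (3;(1))
  • {3,7,8}:  v_{3} + v_{7} + v_{8} = v_{1}  ⇒ sig = (3;(1))
  • {1,2,4}:  v_{1} + v_{2} + v_{4} = v_{3} + v_{7}  ⇒ sig = (3;(1,1))
  • {1,5,6}:  v_{1} + v_{5} + v_{6} = v_{4} + v_{8}  ⇒ sig = (3;(1,1))
  • {1,2,5}:  v_{1} + v_{2} + v_{5} = v_{0} + v_{3} + v_{7}  ⇒ sig = (3;(1,1,1))
  • {6,7,9}:  v_{6} + v_{7} + v_{9} = v_{2} + 2·v_{4}  ⇒ sig = (3;(1,2))
  • {0,3,6,7}:  v_{0} + v_{3} + v_{6} + v_{7} = 0  ⇒ sig = (4;())
  • {2,3,4,5}:  v_{2} + v_{3} + v_{4} + v_{5} = v_{9}  ⇒ sig = (4;(1))
  • {3,5,6,7}:  v_{3} + v_{5} + v_{6} + v_{7} = v_{4}  ⇒ sig = (4;(1))

Sorted signature multiset PRS(X):
[(2;(1)), (2;(1,1)), (2;(1,1,2)), (2;(1,1,2)), (3;()), (3;(1)), (3;(1)), (3;(1)), (3;(1,1)), (3;(1,1)), (3;(1,1,1)), (3;(1,2)), (4;()), (4;(1)), (4;(1))]


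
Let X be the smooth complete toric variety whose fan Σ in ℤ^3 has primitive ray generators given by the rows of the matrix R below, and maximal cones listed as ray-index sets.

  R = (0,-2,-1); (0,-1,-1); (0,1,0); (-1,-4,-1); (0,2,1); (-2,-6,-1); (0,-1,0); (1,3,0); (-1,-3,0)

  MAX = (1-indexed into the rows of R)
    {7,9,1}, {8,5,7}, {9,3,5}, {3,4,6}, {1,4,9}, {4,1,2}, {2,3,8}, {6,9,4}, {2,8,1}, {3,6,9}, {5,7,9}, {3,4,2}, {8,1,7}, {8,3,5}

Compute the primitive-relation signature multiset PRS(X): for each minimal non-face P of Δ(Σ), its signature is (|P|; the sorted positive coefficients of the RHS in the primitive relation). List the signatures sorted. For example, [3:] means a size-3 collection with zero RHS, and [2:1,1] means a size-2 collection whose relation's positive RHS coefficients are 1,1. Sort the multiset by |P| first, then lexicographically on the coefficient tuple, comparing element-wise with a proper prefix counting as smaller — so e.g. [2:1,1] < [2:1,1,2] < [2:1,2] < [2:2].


16 collections generate NE(X_Σ); each relation:

  P = {1,5}:  v_{1} + v_{5} = 0  so sig = [2:]
  P = {3,7}:  v_{3} + v_{7} = 0  so sig = [2:]
  P = {8,9}:  v_{8} + v_{9} = 0  so sig = [2:]
  P = {1,3}:  v_{1} + v_{3} = v_{2}  so sig = [2:1]
  P = {2,5}:  v_{2} + v_{5} = v_{3}  so sig = [2:1]
  P = {2,7}:  v_{2} + v_{7} = v_{1}  so sig = [2:1]
  P = {2,9}:  v_{2} + v_{9} = v_{4}  so sig = [2:1]
  P = {4,8}:  v_{4} + v_{8} = v_{2}  so sig = [2:1]
  P = {4,5}:  v_{4} + v_{5} = v_{3} + v_{9}  so sig = [2:1,1]
  P = {4,7}:  v_{4} + v_{7} = v_{1} + v_{9}  so sig = [2:1,1]
  P = {6,7}:  v_{6} + v_{7} = v_{4} + v_{9}  so sig = [2:1,1]
  P = {6,8}:  v_{6} + v_{8} = v_{3} + v_{4}  so sig = [2:1,1]
  P = {2,6}:  v_{2} + v_{6} = v_{3} + 2·v_{4}  so sig = [2:1,2]
  P = {1,6}:  v_{1} + v_{6} = 2·v_{4}  so sig = [2:2]
  P = {5,6}:  v_{5} + v_{6} = 2·v_{3} + 2·v_{9}  so sig = [2:2,2]
  P = {3,4,9}:  v_{3} + v_{4} + v_{9} = v_{6}  so sig = [3:1]

Hence PRS(X_Σ) =
    [2:]
    [2:]
    [2:]
    [2:1]
    [2:1]
    [2:1]
    [2:1]
    [2:1]
    [2:1,1]
    [2:1,1]
    [2:1,1]
    [2:1,1]
    [2:1,2]
    [2:2]
    [2:2,2]
    [3:1]


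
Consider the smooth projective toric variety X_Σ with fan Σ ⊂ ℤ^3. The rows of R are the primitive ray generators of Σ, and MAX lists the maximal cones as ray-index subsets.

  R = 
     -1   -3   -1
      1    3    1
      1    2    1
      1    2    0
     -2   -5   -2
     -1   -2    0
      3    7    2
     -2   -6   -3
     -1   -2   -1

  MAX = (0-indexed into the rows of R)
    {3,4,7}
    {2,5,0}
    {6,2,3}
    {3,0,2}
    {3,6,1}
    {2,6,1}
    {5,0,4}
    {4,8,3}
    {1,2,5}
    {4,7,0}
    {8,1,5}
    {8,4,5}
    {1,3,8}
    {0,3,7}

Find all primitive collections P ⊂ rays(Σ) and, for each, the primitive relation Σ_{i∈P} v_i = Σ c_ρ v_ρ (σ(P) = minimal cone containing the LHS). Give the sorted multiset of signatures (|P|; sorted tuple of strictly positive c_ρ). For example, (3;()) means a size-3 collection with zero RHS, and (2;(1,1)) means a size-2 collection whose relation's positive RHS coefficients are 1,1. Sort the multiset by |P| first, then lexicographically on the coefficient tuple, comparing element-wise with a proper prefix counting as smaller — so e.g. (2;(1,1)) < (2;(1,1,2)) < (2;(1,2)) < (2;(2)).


Σ has 17 primitive collections:

  P={0,1}:  v_{0} + v_{1} = 0 — sig = (2;())
  P={2,8}:  v_{2} + v_{8} = 0 — sig = (2;())
  P={3,5}:  v_{3} + v_{5} = 0 — sig = (2;())
  P={0,8}:  v_{0} + v_{8} = v_{4} — sig = (2;(1))
  P={1,4}:  v_{1} + v_{4} = v_{8} — sig = (2;(1))
  P={2,4}:  v_{2} + v_{4} = v_{0} — sig = (2;(1))
  P={4,6}:  v_{4} + v_{6} = v_{3} — sig = (2;(1))
  P={0,6}:  v_{0} + v_{6} = v_{2} + v_{3} — sig = (2;(1,1))
  P={1,7}:  v_{1} + v_{7} = v_{3} + v_{4} — sig = (2;(1,1))
  P={5,6}:  v_{5} + v_{6} = v_{1} + v_{2} — sig = (2;(1,1))
  P={5,7}:  v_{5} + v_{7} = v_{0} + v_{4} — sig = (2;(1,1))
  P={6,8}:  v_{6} + v_{8} = v_{1} + v_{3} — sig = (2;(1,1))
  P={2,7}:  v_{2} + v_{7} = 2·v_{0} + v_{3} — sig = (2;(1,2))
  P={6,7}:  v_{6} + v_{7} = v_{0} + 2·v_{3} — sig = (2;(1,2))
  P={7,8}:  v_{7} + v_{8} = v_{3} + 2·v_{4} — sig = (2;(1,2))
  P={0,3,4}:  v_{0} + v_{3} + v_{4} = v_{7} — sig = (3;(1))
  P={1,2,3}:  v_{1} + v_{2} + v_{3} = v_{6} — sig = (3;(1))

Sorted signature multiset PRS(X):
{ (2;()) ×3,  (2;(1)) ×4,  (2;(1,1)) ×5,  (2;(1,2)) ×3,  (3;(1)) ×2 }


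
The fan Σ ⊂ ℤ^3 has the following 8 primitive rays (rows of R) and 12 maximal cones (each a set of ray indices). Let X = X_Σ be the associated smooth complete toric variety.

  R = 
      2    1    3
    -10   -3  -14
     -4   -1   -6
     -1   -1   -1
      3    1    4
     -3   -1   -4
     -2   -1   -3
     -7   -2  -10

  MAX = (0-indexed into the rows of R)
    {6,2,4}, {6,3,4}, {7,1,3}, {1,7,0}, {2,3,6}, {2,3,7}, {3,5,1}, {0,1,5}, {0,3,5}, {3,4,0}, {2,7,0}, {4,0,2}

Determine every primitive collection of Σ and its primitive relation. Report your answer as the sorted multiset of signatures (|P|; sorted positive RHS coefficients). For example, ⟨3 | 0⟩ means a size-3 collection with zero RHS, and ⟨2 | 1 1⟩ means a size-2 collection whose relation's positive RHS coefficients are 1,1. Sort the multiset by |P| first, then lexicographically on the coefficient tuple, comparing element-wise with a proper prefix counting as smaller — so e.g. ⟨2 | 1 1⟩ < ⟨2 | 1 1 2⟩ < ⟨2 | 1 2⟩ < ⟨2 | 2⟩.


Minimal non-faces — 14 found among 8 rays, 12 max cones:

  P={0,6}:  v_{0} + v_{6} = 0  so sig = ⟨2 | 0⟩
  P={4,5}:  v_{4} + v_{5} = 0  so sig = ⟨2 | 0⟩
  P={1,4}:  v_{1} + v_{4} = v_{7}  so sig = ⟨2 | 1⟩
  P={2,5}:  v_{2} + v_{5} = v_{7}  so sig = ⟨2 | 1⟩
  P={4,7}:  v_{4} + v_{7} = v_{2}  so sig = ⟨2 | 1⟩
  P={5,7}:  v_{5} + v_{7} = v_{1}  so sig = ⟨2 | 1⟩
  P={5,6}:  v_{5} + v_{6} = v_{2} + v_{3}  so sig = ⟨2 | 1 1⟩
  P={1,6}:  v_{1} + v_{6} = v_{2} + v_{3} + v_{7}  so sig = ⟨2 | 1 1 1⟩
  P={6,7}:  v_{6} + v_{7} = 2·v_{2} + v_{3}  so sig = ⟨2 | 1 2⟩
  P={1,2}:  v_{1} + v_{2} = 2·v_{7}  so sig = ⟨2 | 2⟩
  P={0,2,3}:  v_{0} + v_{2} + v_{3} = v_{5}  so sig = ⟨3 | 1⟩
  P={2,3,4}:  v_{2} + v_{3} + v_{4} = v_{6}  so sig = ⟨3 | 1⟩
  P={0,3,7}:  v_{0} + v_{3} + v_{7} = 2·v_{5}  so sig = ⟨3 | 2⟩
  P={0,1,3}:  v_{0} + v_{1} + v_{3} = 3·v_{5}  so sig = ⟨3 | 3⟩

Hence PRS(X_Σ) =
[⟨2 | 0⟩, ⟨2 | 0⟩, ⟨2 | 1⟩, ⟨2 | 1⟩, ⟨2 | 1⟩, ⟨2 | 1⟩, ⟨2 | 1 1⟩, ⟨2 | 1 1 1⟩, ⟨2 | 1 2⟩, ⟨2 | 2⟩, ⟨3 | 1⟩, ⟨3 | 1⟩, ⟨3 | 2⟩, ⟨3 | 3⟩]


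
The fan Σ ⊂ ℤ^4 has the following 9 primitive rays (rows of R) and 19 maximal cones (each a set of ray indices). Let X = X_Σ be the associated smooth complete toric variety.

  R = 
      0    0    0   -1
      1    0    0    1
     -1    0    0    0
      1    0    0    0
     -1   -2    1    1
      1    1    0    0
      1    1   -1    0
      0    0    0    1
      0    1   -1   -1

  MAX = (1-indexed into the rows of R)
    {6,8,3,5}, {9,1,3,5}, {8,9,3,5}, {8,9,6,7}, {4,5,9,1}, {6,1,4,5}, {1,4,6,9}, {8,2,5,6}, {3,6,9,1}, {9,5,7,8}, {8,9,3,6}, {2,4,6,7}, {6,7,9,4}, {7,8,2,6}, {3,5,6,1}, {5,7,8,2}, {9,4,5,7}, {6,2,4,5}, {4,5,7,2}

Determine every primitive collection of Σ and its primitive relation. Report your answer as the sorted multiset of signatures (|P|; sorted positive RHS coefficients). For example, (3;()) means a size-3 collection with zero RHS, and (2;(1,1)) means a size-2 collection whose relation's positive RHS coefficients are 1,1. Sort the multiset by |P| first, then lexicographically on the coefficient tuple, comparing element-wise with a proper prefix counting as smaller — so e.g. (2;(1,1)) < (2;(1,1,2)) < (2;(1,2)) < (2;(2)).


The 10 primitive collections of Σ (r=9, n=4):

  P={1,8}:  v_{1} + v_{8} = 0  so sig = (2;())
  P={3,4}:  v_{3} + v_{4} = 0  so sig = (2;())
  P={1,2}:  v_{1} + v_{2} = v_{4}  so sig = (2;(1))
  P={2,3}:  v_{2} + v_{3} = v_{8}  so sig = (2;(1))
  P={2,9}:  v_{2} + v_{9} = v_{7}  so sig = (2;(1))
  P={4,8}:  v_{4} + v_{8} = v_{2}  so sig = (2;(1))
  P={1,7}:  v_{1} + v_{7} = v_{4} + v_{9}  so sig = (2;(1,1))
  P={3,7}:  v_{3} + v_{7} = v_{8} + v_{9}  so sig = (2;(1,1))
  P={5,6,9}:  v_{5} + v_{6} + v_{9} = 0  so sig = (3;())
  P={5,6,7}:  v_{5} + v_{6} + v_{7} = v_{2}  so sig = (3;(1))

Signatures (|P|; sorted positive RHS coefficients), sorted:
    (2;())
    (2;())
    (2;(1))
    (2;(1))
    (2;(1))
    (2;(1))
    (2;(1,1))
    (2;(1,1))
    (3;())
    (3;(1))


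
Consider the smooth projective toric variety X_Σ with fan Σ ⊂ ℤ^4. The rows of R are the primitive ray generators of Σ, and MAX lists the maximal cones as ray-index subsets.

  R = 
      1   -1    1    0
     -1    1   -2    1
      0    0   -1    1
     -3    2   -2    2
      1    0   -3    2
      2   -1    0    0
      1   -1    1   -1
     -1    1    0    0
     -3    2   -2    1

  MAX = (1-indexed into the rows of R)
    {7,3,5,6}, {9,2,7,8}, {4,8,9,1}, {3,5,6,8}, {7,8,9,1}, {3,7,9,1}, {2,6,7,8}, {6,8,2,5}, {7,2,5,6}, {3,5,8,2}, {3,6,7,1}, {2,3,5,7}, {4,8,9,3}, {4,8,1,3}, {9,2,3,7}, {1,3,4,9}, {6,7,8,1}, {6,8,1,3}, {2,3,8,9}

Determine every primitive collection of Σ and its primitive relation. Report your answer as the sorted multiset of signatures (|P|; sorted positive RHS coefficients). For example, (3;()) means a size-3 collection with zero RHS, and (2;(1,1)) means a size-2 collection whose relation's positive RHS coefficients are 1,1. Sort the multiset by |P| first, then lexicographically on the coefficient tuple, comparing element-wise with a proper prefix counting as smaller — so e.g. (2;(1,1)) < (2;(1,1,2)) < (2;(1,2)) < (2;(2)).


Σ has 12 primitive collections:

  • {1,2}:  v_{1} + v_{2} = v_{3}  →  sig = (2;(1))
  • {6,9}:  v_{6} + v_{9} = v_{2}  →  sig = (2;(1))
  • {4,7}:  v_{4} + v_{7} = v_{1} + v_{9}  →  sig = (2;(1,1))
  • {2,4}:  v_{2} + v_{4} = 2·v_{3} + v_{8} + v_{9}  →  sig = (2;(1,1,2))
  • {4,5}:  v_{4} + v_{5} = v_{2} + 3·v_{3} + v_{8}  →  sig = (2;(1,1,3))
  • {1,5}:  v_{1} + v_{5} = 2·v_{3} + v_{6}  →  sig = (2;(1,2))
  • {4,6}:  v_{4} + v_{6} = 2·v_{3} + v_{8}  →  sig = (2;(1,2))
  • {5,9}:  v_{5} + v_{9} = 2·v_{2} + v_{3}  →  sig = (2;(1,2))
  • {3,7,8}:  v_{3} + v_{7} + v_{8} = 0  →  sig = (3;())
  • {2,3,6}:  v_{2} + v_{3} + v_{6} = v_{5}  →  sig = (3;(1))
  • {5,7,8}:  v_{5} + v_{7} + v_{8} = v_{2} + v_{6}  →  sig = (3;(1,1))
  • {1,3,8,9}:  v_{1} + v_{3} + v_{8} + v_{9} = v_{4}  →  sig = (4;(1))

Sorted signature multiset PRS(X):
[(2;(1)), (2;(1)), (2;(1,1)), (2;(1,1,2)), (2;(1,1,3)), (2;(1,2)), (2;(1,2)), (2;(1,2)), (3;()), (3;(1)), (3;(1,1)), (4;(1))]


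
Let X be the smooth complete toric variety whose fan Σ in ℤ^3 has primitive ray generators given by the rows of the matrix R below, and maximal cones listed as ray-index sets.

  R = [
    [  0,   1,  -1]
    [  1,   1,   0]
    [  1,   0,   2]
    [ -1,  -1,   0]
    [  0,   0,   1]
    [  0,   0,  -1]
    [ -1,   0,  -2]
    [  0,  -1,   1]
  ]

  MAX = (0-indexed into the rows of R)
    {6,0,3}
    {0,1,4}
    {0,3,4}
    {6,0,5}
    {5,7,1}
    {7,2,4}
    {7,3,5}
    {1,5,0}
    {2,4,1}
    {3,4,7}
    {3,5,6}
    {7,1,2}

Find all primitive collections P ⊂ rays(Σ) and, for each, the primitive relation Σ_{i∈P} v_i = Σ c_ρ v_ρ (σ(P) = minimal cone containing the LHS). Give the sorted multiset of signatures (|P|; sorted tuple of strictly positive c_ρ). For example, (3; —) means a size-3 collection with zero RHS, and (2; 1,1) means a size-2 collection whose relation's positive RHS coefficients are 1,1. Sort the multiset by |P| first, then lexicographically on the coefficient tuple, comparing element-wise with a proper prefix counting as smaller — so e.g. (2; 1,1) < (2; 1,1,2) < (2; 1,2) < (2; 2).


Δ(Σ) — 8 vertices, 12 min non-faces:

  P = {0,7}:  v_{0} + v_{7} = 0  ⇒ sig = (2; —)
  P = {1,3}:  v_{1} + v_{3} = 0  ⇒ sig = (2; —)
  P = {2,6}:  v_{2} + v_{6} = 0  ⇒ sig = (2; —)
  P = {4,5}:  v_{4} + v_{5} = 0  ⇒ sig = (2; —)
  P = {0,2}:  v_{0} + v_{2} = v_{1} + v_{4}  ⇒ sig = (2; 1,1)
  P = {1,6}:  v_{1} + v_{6} = v_{0} + v_{5}  ⇒ sig = (2; 1,1)
  P = {2,3}:  v_{2} + v_{3} = v_{4} + v_{7}  ⇒ sig = (2; 1,1)
  P = {2,5}:  v_{2} + v_{5} = v_{1} + v_{7}  ⇒ sig = (2; 1,1)
  P = {4,6}:  v_{4} + v_{6} = v_{0} + v_{3}  ⇒ sig = (2; 1,1)
  P = {6,7}:  v_{6} + v_{7} = v_{3} + v_{5}  ⇒ sig = (2; 1,1)
  P = {0,3,5}:  v_{0} + v_{3} + v_{5} = v_{6}  ⇒ sig = (3; 1)
  P = {1,4,7}:  v_{1} + v_{4} + v_{7} = v_{2}  ⇒ sig = (3; 1)

so the primitive-relation signature multiset is
{ (2; —) ×4,  (2; 1,1) ×6,  (3; 1) ×2 }


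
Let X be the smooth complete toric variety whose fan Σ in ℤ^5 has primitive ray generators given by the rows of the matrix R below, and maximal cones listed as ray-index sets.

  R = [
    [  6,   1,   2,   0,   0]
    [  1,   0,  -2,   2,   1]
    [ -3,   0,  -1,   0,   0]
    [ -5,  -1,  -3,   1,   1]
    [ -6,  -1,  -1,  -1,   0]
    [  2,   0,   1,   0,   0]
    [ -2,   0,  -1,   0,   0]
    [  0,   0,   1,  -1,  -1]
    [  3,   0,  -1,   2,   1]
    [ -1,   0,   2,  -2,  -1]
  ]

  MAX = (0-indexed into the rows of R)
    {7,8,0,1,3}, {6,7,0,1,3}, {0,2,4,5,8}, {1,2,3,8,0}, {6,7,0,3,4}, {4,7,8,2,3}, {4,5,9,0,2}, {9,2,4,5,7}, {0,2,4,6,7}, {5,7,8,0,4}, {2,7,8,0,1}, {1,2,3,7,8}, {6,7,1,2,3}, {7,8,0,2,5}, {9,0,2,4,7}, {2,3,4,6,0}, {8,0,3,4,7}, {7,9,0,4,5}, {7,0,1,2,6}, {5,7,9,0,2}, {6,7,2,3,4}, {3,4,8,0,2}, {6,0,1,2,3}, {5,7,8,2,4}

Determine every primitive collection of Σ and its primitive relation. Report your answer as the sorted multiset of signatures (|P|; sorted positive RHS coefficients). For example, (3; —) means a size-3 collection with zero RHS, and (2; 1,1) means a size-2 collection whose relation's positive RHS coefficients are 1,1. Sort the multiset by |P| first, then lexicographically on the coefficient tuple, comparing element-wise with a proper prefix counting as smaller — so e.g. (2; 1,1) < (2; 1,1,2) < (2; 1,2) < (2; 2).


Δ(Σ) — 10 vertices, 12 min non-faces:

  • {1,9}:  v_{1} + v_{9} = 0 ; sig = (2; —)
  • {5,6}:  v_{5} + v_{6} = 0 ; sig = (2; —)
  • {1,4}:  v_{1} + v_{4} = v_{3} ; sig = (2; 1)
  • {1,5}:  v_{1} + v_{5} = v_{8} ; sig = (2; 1)
  • {3,9}:  v_{3} + v_{9} = v_{4} ; sig = (2; 1)
  • {6,8}:  v_{6} + v_{8} = v_{1} ; sig = (2; 1)
  • {8,9}:  v_{8} + v_{9} = v_{5} ; sig = (2; 1)
  • {3,5}:  v_{3} + v_{5} = v_{4} + v_{8} ; sig = (2; 1,1)
  • {6,9}:  v_{6} + v_{9} = v_{0} + v_{2} + v_{4} + v_{7} ; sig = (2; 1,1,1,1)
  • {0,2,3,7}:  v_{0} + v_{2} + v_{3} + v_{7} = v_{6} ; sig = (4; 1)
  • {0,2,4,7,8}:  v_{0} + v_{2} + v_{4} + v_{7} + v_{8} = 0 ; sig = (5; —)
  • {0,2,4,5,7}:  v_{0} + v_{2} + v_{4} + v_{5} + v_{7} = v_{9} ; sig = (5; 1)

so the primitive-relation signature multiset is
    |P|=2: 9 collections, coeffs (), (), (1), (1), (1), (1), (1), (1,1), (1,1,1,1)
    |P|=4: 1 collection, coeffs (1)
    |P|=5: 2 collections, coeffs (), (1)


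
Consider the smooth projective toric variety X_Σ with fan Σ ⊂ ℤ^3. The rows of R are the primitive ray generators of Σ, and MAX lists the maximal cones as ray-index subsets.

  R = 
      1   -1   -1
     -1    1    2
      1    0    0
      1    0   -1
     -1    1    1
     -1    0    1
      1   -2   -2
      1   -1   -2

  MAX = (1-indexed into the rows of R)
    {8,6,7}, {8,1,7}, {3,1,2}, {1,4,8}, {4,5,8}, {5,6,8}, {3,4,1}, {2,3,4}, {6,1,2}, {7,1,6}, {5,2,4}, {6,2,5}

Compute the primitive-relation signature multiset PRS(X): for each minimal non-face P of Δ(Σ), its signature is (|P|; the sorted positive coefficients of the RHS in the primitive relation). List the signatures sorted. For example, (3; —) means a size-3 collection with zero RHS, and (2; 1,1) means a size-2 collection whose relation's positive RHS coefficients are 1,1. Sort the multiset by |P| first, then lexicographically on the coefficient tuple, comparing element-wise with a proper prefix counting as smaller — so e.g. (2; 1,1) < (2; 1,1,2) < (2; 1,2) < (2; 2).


Minimal non-faces — 12 found among 8 rays, 12 max cones:

  {1,5}:  v_{1} + v_{5} = 0 ; sig = (2; —)
  {2,8}:  v_{2} + v_{8} = 0 ; sig = (2; —)
  {4,6}:  v_{4} + v_{6} = 0 ; sig = (2; —)
  {2,7}:  v_{2} + v_{7} = v_{1} + v_{6} ; sig = (2; 1,1)
  {3,5}:  v_{3} + v_{5} = v_{2} + v_{4} ; sig = (2; 1,1)
  {3,6}:  v_{3} + v_{6} = v_{1} + v_{2} ; sig = (2; 1,1)
  {3,8}:  v_{3} + v_{8} = v_{1} + v_{4} ; sig = (2; 1,1)
  {4,7}:  v_{4} + v_{7} = v_{1} + v_{8} ; sig = (2; 1,1)
  {5,7}:  v_{5} + v_{7} = v_{6} + v_{8} ; sig = (2; 1,1)
  {3,7}:  v_{3} + v_{7} = 2·v_{1} ; sig = (2; 2)
  {1,2,4}:  v_{1} + v_{2} + v_{4} = v_{3} ; sig = (3; 1)
  {1,6,8}:  v_{1} + v_{6} + v_{8} = v_{7} ; sig = (3; 1)

Signatures (|P|; sorted positive RHS coefficients), sorted:
    (2; —)
    (2; —)
    (2; —)
    (2; 1,1)
    (2; 1,1)
    (2; 1,1)
    (2; 1,1)
    (2; 1,1)
    (2; 1,1)
    (2; 2)
    (3; 1)
    (3; 1)


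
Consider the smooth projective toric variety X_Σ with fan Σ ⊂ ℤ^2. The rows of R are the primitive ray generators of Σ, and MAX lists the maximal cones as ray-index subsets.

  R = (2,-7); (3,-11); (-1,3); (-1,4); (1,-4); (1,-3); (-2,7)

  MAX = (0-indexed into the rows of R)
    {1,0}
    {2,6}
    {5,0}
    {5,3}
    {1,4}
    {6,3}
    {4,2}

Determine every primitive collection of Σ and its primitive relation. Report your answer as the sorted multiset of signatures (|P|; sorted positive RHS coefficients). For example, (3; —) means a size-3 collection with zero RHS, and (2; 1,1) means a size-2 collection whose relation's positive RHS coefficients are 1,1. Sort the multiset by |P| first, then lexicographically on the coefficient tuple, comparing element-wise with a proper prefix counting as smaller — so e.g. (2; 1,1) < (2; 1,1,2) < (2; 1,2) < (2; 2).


Σ has 14 primitive collections:

  P = {0,6}:  v_{0} + v_{6} = 0  →  sig = (2; —)
  P = {2,5}:  v_{2} + v_{5} = 0  →  sig = (2; —)
  P = {3,4}:  v_{3} + v_{4} = 0  →  sig = (2; —)
  P = {0,2}:  v_{0} + v_{2} = v_{4}  →  sig = (2; 1)
  P = {0,3}:  v_{0} + v_{3} = v_{5}  →  sig = (2; 1)
  P = {0,4}:  v_{0} + v_{4} = v_{1}  →  sig = (2; 1)
  P = {1,3}:  v_{1} + v_{3} = v_{0}  →  sig = (2; 1)
  P = {1,6}:  v_{1} + v_{6} = v_{4}  →  sig = (2; 1)
  P = {2,3}:  v_{2} + v_{3} = v_{6}  →  sig = (2; 1)
  P = {4,5}:  v_{4} + v_{5} = v_{0}  →  sig = (2; 1)
  P = {4,6}:  v_{4} + v_{6} = v_{2}  →  sig = (2; 1)
  P = {5,6}:  v_{5} + v_{6} = v_{3}  →  sig = (2; 1)
  P = {1,2}:  v_{1} + v_{2} = 2·v_{4}  →  sig = (2; 2)
  P = {1,5}:  v_{1} + v_{5} = 2·v_{0}  →  sig = (2; 2)

so the primitive-relation signature multiset is
{ (2; —) ×3,  (2; 1) ×9,  (2; 2) ×2 }


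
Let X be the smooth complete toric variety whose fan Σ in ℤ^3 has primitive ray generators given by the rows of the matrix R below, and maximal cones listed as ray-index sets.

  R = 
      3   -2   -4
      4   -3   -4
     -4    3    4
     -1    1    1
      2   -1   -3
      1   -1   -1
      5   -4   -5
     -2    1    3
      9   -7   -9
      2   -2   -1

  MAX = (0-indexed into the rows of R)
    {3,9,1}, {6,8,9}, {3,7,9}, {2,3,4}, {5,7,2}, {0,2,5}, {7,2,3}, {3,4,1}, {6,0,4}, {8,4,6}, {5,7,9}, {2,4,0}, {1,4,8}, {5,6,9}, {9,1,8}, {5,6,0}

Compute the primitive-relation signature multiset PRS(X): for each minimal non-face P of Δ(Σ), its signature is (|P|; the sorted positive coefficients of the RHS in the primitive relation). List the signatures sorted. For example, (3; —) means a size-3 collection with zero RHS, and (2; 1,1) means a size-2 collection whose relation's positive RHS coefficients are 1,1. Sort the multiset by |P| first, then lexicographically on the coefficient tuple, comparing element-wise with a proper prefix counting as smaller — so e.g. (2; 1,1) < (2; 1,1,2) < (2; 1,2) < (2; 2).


Minimal non-faces — 21 found among 10 rays, 16 max cones:

  P = {1,2}:  v_{1} + v_{2} = 0  ⇒ sig = (2; —)
  P = {3,5}:  v_{3} + v_{5} = 0  ⇒ sig = (2; —)
  P = {4,7}:  v_{4} + v_{7} = 0  ⇒ sig = (2; —)
  P = {0,3}:  v_{0} + v_{3} = v_{4}  ⇒ sig = (2; 1)
  P = {0,7}:  v_{0} + v_{7} = v_{5}  ⇒ sig = (2; 1)
  P = {0,9}:  v_{0} + v_{9} = v_{6}  ⇒ sig = (2; 1)
  P = {1,5}:  v_{1} + v_{5} = v_{6}  ⇒ sig = (2; 1)
  P = {1,6}:  v_{1} + v_{6} = v_{8}  ⇒ sig = (2; 1)
  P = {1,7}:  v_{1} + v_{7} = v_{9}  ⇒ sig = (2; 1)
  P = {2,6}:  v_{2} + v_{6} = v_{5}  ⇒ sig = (2; 1)
  P = {2,8}:  v_{2} + v_{8} = v_{6}  ⇒ sig = (2; 1)
  P = {2,9}:  v_{2} + v_{9} = v_{7}  ⇒ sig = (2; 1)
  P = {3,6}:  v_{3} + v_{6} = v_{1}  ⇒ sig = (2; 1)
  P = {4,5}:  v_{4} + v_{5} = v_{0}  ⇒ sig = (2; 1)
  P = {4,9}:  v_{4} + v_{9} = v_{1}  ⇒ sig = (2; 1)
  P = {0,1}:  v_{0} + v_{1} = v_{4} + v_{6}  ⇒ sig = (2; 1,1)
  P = {6,7}:  v_{6} + v_{7} = v_{5} + v_{9}  ⇒ sig = (2; 1,1)
  P = {7,8}:  v_{7} + v_{8} = v_{6} + v_{9}  ⇒ sig = (2; 1,1)
  P = {0,8}:  v_{0} + v_{8} = v_{4} + 2·v_{6}  ⇒ sig = (2; 1,2)
  P = {3,8}:  v_{3} + v_{8} = 2·v_{1}  ⇒ sig = (2; 2)
  P = {5,8}:  v_{5} + v_{8} = 2·v_{6}  ⇒ sig = (2; 2)

Signatures (|P|; sorted positive RHS coefficients), sorted:
    (2; —)
    (2; —)
    (2; —)
    (2; 1)
    (2; 1)
    (2; 1)
    (2; 1)
    (2; 1)
    (2; 1)
    (2; 1)
    (2; 1)
    (2; 1)
    (2; 1)
    (2; 1)
    (2; 1)
    (2; 1,1)
    (2; 1,1)
    (2; 1,1)
    (2; 1,2)
    (2; 2)
    (2; 2)


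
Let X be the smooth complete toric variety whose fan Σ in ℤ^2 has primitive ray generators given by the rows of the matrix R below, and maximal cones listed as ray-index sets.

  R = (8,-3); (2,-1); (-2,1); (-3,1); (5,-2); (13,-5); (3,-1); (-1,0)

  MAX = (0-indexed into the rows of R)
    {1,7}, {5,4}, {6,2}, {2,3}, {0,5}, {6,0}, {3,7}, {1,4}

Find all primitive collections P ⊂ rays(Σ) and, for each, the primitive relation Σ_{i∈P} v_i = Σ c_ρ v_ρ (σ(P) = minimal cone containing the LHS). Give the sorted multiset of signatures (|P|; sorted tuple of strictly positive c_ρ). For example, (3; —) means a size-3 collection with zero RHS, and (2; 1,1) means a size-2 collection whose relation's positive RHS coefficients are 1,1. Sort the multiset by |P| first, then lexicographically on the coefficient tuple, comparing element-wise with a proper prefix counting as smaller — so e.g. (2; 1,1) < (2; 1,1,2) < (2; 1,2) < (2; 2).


Minimal non-faces — 20 found among 8 rays, 8 max cones:

  P={1,2}:  v_{1} + v_{2} = 0  so sig = (2; —)
  P={3,6}:  v_{3} + v_{6} = 0  so sig = (2; —)
  P={0,3}:  v_{0} + v_{3} = v_{4}  so sig = (2; 1)
  P={0,4}:  v_{0} + v_{4} = v_{5}  so sig = (2; 1)
  P={1,3}:  v_{1} + v_{3} = v_{7}  so sig = (2; 1)
  P={1,6}:  v_{1} + v_{6} = v_{4}  so sig = (2; 1)
  P={2,4}:  v_{2} + v_{4} = v_{6}  so sig = (2; 1)
  P={2,7}:  v_{2} + v_{7} = v_{3}  so sig = (2; 1)
  P={3,4}:  v_{3} + v_{4} = v_{1}  so sig = (2; 1)
  P={4,6}:  v_{4} + v_{6} = v_{0}  so sig = (2; 1)
  P={6,7}:  v_{6} + v_{7} = v_{1}  so sig = (2; 1)
  P={0,7}:  v_{0} + v_{7} = v_{1} + v_{4}  so sig = (2; 1,1)
  P={2,5}:  v_{2} + v_{5} = v_{0} + v_{6}  so sig = (2; 1,1)
  P={5,7}:  v_{5} + v_{7} = v_{1} + 2·v_{4}  so sig = (2; 1,2)
  P={0,1}:  v_{0} + v_{1} = 2·v_{4}  so sig = (2; 2)
  P={0,2}:  v_{0} + v_{2} = 2·v_{6}  so sig = (2; 2)
  P={3,5}:  v_{3} + v_{5} = 2·v_{4}  so sig = (2; 2)
  P={4,7}:  v_{4} + v_{7} = 2·v_{1}  so sig = (2; 2)
  P={5,6}:  v_{5} + v_{6} = 2·v_{0}  so sig = (2; 2)
  P={1,5}:  v_{1} + v_{5} = 3·v_{4}  so sig = (2; 3)

Sorted signature multiset PRS(X):
[(2; —), (2; —), (2; 1), (2; 1), (2; 1), (2; 1), (2; 1), (2; 1), (2; 1), (2; 1), (2; 1), (2; 1,1), (2; 1,1), (2; 1,2), (2; 2), (2; 2), (2; 2), (2; 2), (2; 2), (2; 3)]


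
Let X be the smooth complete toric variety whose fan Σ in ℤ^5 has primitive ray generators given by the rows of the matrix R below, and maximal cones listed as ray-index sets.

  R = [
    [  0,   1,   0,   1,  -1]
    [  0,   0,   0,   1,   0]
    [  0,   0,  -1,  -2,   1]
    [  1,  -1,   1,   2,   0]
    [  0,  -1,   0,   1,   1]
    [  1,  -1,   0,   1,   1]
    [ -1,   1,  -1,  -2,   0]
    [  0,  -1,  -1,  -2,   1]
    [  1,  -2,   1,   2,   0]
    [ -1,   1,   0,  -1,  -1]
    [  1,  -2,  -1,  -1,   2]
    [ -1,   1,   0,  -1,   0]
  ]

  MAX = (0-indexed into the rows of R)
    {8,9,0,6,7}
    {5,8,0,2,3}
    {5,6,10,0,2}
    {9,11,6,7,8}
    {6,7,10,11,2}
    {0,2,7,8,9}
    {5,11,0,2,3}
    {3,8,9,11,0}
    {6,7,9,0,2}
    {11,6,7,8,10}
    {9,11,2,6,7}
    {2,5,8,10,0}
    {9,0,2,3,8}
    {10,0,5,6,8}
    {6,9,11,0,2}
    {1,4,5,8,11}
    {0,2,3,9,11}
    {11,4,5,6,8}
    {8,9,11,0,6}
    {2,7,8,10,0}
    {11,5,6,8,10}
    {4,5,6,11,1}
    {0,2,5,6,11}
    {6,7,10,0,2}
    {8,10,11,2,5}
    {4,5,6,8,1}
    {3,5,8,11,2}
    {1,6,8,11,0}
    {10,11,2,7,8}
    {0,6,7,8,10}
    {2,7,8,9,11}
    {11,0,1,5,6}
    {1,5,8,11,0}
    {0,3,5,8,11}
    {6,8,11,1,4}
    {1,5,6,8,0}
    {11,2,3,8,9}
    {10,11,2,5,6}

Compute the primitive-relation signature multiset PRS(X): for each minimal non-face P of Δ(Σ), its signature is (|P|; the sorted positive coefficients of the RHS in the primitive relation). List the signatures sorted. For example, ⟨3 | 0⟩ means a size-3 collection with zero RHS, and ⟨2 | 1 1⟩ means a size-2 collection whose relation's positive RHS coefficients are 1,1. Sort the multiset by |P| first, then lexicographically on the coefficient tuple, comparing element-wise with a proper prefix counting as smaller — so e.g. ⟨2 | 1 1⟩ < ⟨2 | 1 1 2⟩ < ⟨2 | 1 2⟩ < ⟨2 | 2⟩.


23 collections generate NE(X_Σ); each relation:

  P = {3,6}:  v_{3} + v_{6} = 0  →  sig = ⟨2 | 0⟩
  P = {5,9}:  v_{5} + v_{9} = 0  →  sig = ⟨2 | 0⟩
  P = {5,7}:  v_{5} + v_{7} = v_{10}  →  sig = ⟨2 | 1⟩
  P = {9,10}:  v_{9} + v_{10} = v_{7}  →  sig = ⟨2 | 1⟩
  P = {1,2}:  v_{1} + v_{2} = v_{5} + v_{6}  →  sig = ⟨2 | 1 1⟩
  P = {3,7}:  v_{3} + v_{7} = v_{2} + v_{8}  →  sig = ⟨2 | 1 1⟩
  P = {3,10}:  v_{3} + v_{10} = v_{2} + v_{5} + v_{8}  →  sig = ⟨2 | 1 1 1⟩
  P = {1,3}:  v_{1} + v_{3} = v_{0} + v_{5} + v_{8} + v_{11}  →  sig = ⟨2 | 1 1 1 1⟩
  P = {1,9}:  v_{1} + v_{9} = v_{0} + v_{6} + v_{8} + v_{11}  →  sig = ⟨2 | 1 1 1 1⟩
  P = {3,4}:  v_{3} + v_{4} = v_{1} + v_{5} + v_{8} + v_{11}  →  sig = ⟨2 | 1 1 1 1⟩
  P = {4,9}:  v_{4} + v_{9} = v_{1} + v_{6} + v_{8} + v_{11}  →  sig = ⟨2 | 1 1 1 1⟩
  P = {1,7}:  v_{1} + v_{7} = v_{5} + 2·v_{6} + v_{8}  →  sig = ⟨2 | 1 1 2⟩
  P = {2,4}:  v_{2} + v_{4} = 2·v_{5} + 2·v_{6} + v_{8} + v_{11}  →  sig = ⟨2 | 1 1 2 2⟩
  P = {1,10}:  v_{1} + v_{10} = 2·v_{5} + 2·v_{6} + v_{8}  →  sig = ⟨2 | 1 2 2⟩
  P = {4,7}:  v_{4} + v_{7} = 2·v_{5} + 3·v_{6} + 2·v_{8} + v_{11}  →  sig = ⟨2 | 1 2 2 3⟩
  P = {4,10}:  v_{4} + v_{10} = 3·v_{5} + 3·v_{6} + 2·v_{8} + v_{11}  →  sig = ⟨2 | 1 2 3 3⟩
  P = {0,4}:  v_{0} + v_{4} = 2·v_{1}  →  sig = ⟨2 | 2⟩
  P = {0,7,11}:  v_{0} + v_{7} + v_{11} = v_{6}  →  sig = ⟨3 | 1⟩
  P = {2,6,8}:  v_{2} + v_{6} + v_{8} = v_{7}  →  sig = ⟨3 | 1⟩
  P = {0,10,11}:  v_{0} + v_{10} + v_{11} = v_{5} + v_{6}  →  sig = ⟨3 | 1 1⟩
  P = {0,2,8,11}:  v_{0} + v_{2} + v_{8} + v_{11} = 0  →  sig = ⟨4 | 0⟩
  P = {0,5,6,8,11}:  v_{0} + v_{5} + v_{6} + v_{8} + v_{11} = v_{1}  →  sig = ⟨5 | 1⟩
  P = {1,5,6,8,11}:  v_{1} + v_{5} + v_{6} + v_{8} + v_{11} = v_{4}  →  sig = ⟨5 | 1⟩

Signatures (|P|; sorted positive RHS coefficients), sorted:
{ ⟨2 | 0⟩ ×2,  ⟨2 | 1⟩ ×2,  ⟨2 | 1 1⟩ ×2,  ⟨2 | 1 1 1⟩,  ⟨2 | 1 1 1 1⟩ ×4,  ⟨2 | 1 1 2⟩,  ⟨2 | 1 1 2 2⟩,  ⟨2 | 1 2 2⟩,  ⟨2 | 1 2 2 3⟩,  ⟨2 | 1 2 3 3⟩,  ⟨2 | 2⟩,  ⟨3 | 1⟩ ×2,  ⟨3 | 1 1⟩,  ⟨4 | 0⟩,  ⟨5 | 1⟩ ×2 }


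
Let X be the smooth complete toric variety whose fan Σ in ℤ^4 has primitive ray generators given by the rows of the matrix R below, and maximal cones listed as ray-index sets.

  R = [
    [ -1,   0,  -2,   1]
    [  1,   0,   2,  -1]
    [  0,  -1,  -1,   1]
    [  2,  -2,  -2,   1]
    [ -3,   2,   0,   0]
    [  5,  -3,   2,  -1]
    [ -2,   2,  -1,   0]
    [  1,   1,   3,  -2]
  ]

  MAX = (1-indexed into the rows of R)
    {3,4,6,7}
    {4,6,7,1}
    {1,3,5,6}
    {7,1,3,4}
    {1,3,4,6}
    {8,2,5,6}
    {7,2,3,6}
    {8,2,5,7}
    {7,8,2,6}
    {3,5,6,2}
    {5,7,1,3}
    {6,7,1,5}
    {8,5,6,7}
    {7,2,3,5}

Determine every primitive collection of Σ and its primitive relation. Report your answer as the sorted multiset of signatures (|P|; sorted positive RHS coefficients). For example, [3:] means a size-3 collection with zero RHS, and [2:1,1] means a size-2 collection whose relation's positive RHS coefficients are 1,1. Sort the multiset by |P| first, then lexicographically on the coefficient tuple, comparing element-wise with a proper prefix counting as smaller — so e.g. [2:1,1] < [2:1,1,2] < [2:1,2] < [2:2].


The 9 primitive collections of Σ (r=8, n=4):

  • {1,2}:  v_{1} + v_{2} = 0  ⟹  sig = [2:]
  • {3,8}:  v_{3} + v_{8} = v_{2}  ⟹  sig = [2:1]
  • {4,5}:  v_{4} + v_{5} = v_{1}  ⟹  sig = [2:1]
  • {4,8}:  v_{4} + v_{8} = v_{6} + v_{7}  ⟹  sig = [2:1,1]
  • {1,8}:  v_{1} + v_{8} = v_{5} + v_{6} + v_{7}  ⟹  sig = [2:1,1,1]
  • {2,4}:  v_{2} + v_{4} = v_{3} + v_{6} + v_{7}  ⟹  sig = [2:1,1,1]
  • {3,5,6,7}:  v_{3} + v_{5} + v_{6} + v_{7} = 0  ⟹  sig = [4:]
  • {1,3,6,7}:  v_{1} + v_{3} + v_{6} + v_{7} = v_{4}  ⟹  sig = [4:1]
  • {2,5,6,7}:  v_{2} + v_{5} + v_{6} + v_{7} = v_{8}  ⟹  sig = [4:1]

Signatures (|P|; sorted positive RHS coefficients), sorted:
    [2:]
    [2:1]
    [2:1]
    [2:1,1]
    [2:1,1,1]
    [2:1,1,1]
    [4:]
    [4:1]
    [4:1]


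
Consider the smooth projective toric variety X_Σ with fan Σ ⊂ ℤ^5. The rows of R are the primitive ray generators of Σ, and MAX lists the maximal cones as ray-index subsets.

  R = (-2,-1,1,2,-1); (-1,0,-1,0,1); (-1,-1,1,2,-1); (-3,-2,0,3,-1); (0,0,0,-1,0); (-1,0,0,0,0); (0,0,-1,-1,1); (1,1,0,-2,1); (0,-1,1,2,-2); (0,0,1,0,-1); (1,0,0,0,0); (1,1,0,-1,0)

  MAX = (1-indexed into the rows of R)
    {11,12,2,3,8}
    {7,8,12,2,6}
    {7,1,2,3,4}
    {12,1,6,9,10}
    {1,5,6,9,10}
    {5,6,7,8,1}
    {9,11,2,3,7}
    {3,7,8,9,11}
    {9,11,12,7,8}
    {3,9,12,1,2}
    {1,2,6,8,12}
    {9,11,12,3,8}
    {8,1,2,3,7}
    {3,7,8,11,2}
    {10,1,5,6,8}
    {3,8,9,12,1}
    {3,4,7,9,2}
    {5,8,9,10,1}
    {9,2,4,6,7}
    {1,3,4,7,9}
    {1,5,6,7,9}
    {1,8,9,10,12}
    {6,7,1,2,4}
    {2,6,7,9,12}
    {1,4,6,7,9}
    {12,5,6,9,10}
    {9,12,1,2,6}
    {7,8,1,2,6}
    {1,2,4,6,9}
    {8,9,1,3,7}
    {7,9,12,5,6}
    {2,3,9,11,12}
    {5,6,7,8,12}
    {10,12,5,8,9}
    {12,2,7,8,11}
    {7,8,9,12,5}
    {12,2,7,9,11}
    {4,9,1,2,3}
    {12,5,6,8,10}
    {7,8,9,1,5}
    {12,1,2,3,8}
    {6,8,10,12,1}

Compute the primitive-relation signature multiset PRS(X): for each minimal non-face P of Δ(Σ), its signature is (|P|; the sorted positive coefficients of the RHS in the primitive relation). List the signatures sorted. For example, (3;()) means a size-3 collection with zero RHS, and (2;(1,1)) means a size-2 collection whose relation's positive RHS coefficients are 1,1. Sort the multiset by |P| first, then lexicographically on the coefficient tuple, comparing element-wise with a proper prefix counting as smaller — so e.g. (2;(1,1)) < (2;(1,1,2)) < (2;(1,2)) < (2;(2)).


|primitive collections| = 21. Relations:

  {6,11}:  v_{6} + v_{11} = 0  →  sig = (2;())
  {1,11}:  v_{1} + v_{11} = v_{3}  →  sig = (2;(1))
  {2,10}:  v_{2} + v_{10} = v_{6}  →  sig = (2;(1))
  {3,6}:  v_{3} + v_{6} = v_{1}  →  sig = (2;(1))
  {7,10}:  v_{7} + v_{10} = v_{5}  →  sig = (2;(1))
  {2,5}:  v_{2} + v_{5} = v_{6} + v_{7}  →  sig = (2;(1,1))
  {4,8}:  v_{4} + v_{8} = v_{1} + v_{7}  →  sig = (2;(1,1))
  {10,11}:  v_{10} + v_{11} = v_{8} + v_{9}  →  sig = (2;(1,1))
  {3,10}:  v_{3} + v_{10} = v_{1} + v_{8} + v_{9}  →  sig = (2;(1,1,1))
  {4,12}:  v_{4} + v_{12} = v_{2} + v_{6} + v_{9}  →  sig = (2;(1,1,1))
  {5,11}:  v_{5} + v_{11} = v_{7} + v_{8} + v_{9}  →  sig = (2;(1,1,1))
  {3,5}:  v_{3} + v_{5} = v_{1} + v_{7} + v_{8} + v_{9}  →  sig = (2;(1,1,1,1))
  {4,10}:  v_{4} + v_{10} = v_{1} + v_{6} + v_{7} + v_{9}  →  sig = (2;(1,1,1,1))
  {4,11}:  v_{4} + v_{11} = v_{2} + v_{3} + v_{7} + v_{9}  →  sig = (2;(1,1,1,1))
  {4,5}:  v_{4} + v_{5} = v_{1} + v_{6} + 2·v_{7} + v_{9}  →  sig = (2;(1,1,1,2))
  {2,8,9}:  v_{2} + v_{8} + v_{9} = 0  →  sig = (3;())
  {3,7,12}:  v_{3} + v_{7} + v_{12} = 0  →  sig = (3;())
  {1,7,12}:  v_{1} + v_{7} + v_{12} = v_{6}  →  sig = (3;(1))
  {6,8,9}:  v_{6} + v_{8} + v_{9} = v_{10}  →  sig = (3;(1))
  {1,5,12}:  v_{1} + v_{5} + v_{12} = v_{6} + v_{10}  →  sig = (3;(1,1))
  {1,2,7,9}:  v_{1} + v_{2} + v_{7} + v_{9} = v_{4}  →  sig = (4;(1))

Signatures (|P|; sorted positive RHS coefficients), sorted:
[(2;()), (2;(1)), (2;(1)), (2;(1)), (2;(1)), (2;(1,1)), (2;(1,1)), (2;(1,1)), (2;(1,1,1)), (2;(1,1,1)), (2;(1,1,1)), (2;(1,1,1,1)), (2;(1,1,1,1)), (2;(1,1,1,1)), (2;(1,1,1,2)), (3;()), (3;()), (3;(1)), (3;(1)), (3;(1,1)), (4;(1))]
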